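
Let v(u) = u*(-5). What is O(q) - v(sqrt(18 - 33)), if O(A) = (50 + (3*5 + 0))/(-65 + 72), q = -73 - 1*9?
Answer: 65/7 + 5*I*sqrt(15) ≈ 9.2857 + 19.365*I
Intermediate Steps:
q = -82 (q = -73 - 9 = -82)
v(u) = -5*u
O(A) = 65/7 (O(A) = (50 + (15 + 0))/7 = (50 + 15)*(1/7) = 65*(1/7) = 65/7)
O(q) - v(sqrt(18 - 33)) = 65/7 - (-5)*sqrt(18 - 33) = 65/7 - (-5)*sqrt(-15) = 65/7 - (-5)*I*sqrt(15) = 65/7 + 5*I*sqrt(15)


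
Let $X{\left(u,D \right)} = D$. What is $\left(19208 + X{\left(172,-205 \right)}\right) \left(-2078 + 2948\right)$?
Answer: $16532610$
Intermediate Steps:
$\left(19208 + X{\left(172,-205 \right)}\right) \left(-2078 + 2948\right) = \left(19208 - 205\right) \left(-2078 + 2948\right) = 19003 \cdot 870 = 16532610$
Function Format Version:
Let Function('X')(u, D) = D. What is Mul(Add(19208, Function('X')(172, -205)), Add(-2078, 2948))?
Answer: 16532610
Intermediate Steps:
Mul(Add(19208, Function('X')(172, -205)), Add(-2078, 2948)) = Mul(Add(19208, -205), Add(-2078, 2948)) = Mul(19003, 870) = 16532610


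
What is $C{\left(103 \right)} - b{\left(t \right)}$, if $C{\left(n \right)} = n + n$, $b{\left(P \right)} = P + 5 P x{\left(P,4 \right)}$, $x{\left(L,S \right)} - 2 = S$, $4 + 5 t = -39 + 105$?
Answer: $- \frac{892}{5} \approx -178.4$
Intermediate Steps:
$t = \frac{62}{5}$ ($t = - \frac{4}{5} + \frac{-39 + 105}{5} = - \frac{4}{5} + \frac{1}{5} \cdot 66 = - \frac{4}{5} + \frac{66}{5} = \frac{62}{5} \approx 12.4$)
$x{\left(L,S \right)} = 2 + S$
$b{\left(P \right)} = 31 P$ ($b{\left(P \right)} = P + 5 P \left(2 + 4\right) = P + 5 P 6 = P + 30 P = 31 P$)
$C{\left(n \right)} = 2 n$
$C{\left(103 \right)} - b{\left(t \right)} = 2 \cdot 103 - 31 \cdot \frac{62}{5} = 206 - \frac{1922}{5} = - \frac{892}{5}$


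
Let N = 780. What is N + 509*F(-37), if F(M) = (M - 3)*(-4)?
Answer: 82220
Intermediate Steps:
F(M) = 12 - 4*M (F(M) = (-3 + M)*(-4) = 12 - 4*M)
N + 509*F(-37) = 780 + 509*(12 - 4*(-37)) = 780 + 509*(12 + 148) = 780 + 509*160 = 780 + 81440 = 82220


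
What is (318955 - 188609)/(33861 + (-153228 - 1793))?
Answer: -65173/60580 ≈ -1.0758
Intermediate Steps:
(318955 - 188609)/(33861 + (-153228 - 1793)) = 130346/(33861 - 155021) = 130346/(-121160) = 130346*(-1/121160) = -65173/60580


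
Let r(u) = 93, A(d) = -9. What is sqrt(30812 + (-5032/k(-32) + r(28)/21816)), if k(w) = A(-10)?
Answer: sqrt(46082411702)/1212 ≈ 177.12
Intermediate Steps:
k(w) = -9
sqrt(30812 + (-5032/k(-32) + r(28)/21816)) = sqrt(30812 + (-5032/(-9) + 93/21816)) = sqrt(30812 + (-5032*(-1/9) + 93*(1/21816))) = sqrt(30812 + (5032/9 + 31/7272)) = sqrt(30812 + 4065887/7272) = sqrt(228130751/7272) = sqrt(46082411702)/1212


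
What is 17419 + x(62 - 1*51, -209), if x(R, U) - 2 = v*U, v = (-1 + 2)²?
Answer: 17212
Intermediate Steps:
v = 1 (v = 1² = 1)
x(R, U) = 2 + U (x(R, U) = 2 + 1*U = 2 + U)
17419 + x(62 - 1*51, -209) = 17419 + (2 - 209) = 17419 - 207 = 17212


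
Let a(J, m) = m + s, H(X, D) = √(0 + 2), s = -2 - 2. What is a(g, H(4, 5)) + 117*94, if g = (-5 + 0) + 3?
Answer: 10994 + √2 ≈ 10995.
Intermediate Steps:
s = -4
H(X, D) = √2
g = -2 (g = -5 + 3 = -2)
a(J, m) = -4 + m (a(J, m) = m - 4 = -4 + m)
a(g, H(4, 5)) + 117*94 = (-4 + √2) + 117*94 = (-4 + √2) + 10998 = 10994 + √2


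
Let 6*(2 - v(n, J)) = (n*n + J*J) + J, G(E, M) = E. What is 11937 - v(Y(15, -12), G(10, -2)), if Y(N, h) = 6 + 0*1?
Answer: 35878/3 ≈ 11959.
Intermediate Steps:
Y(N, h) = 6 (Y(N, h) = 6 + 0 = 6)
v(n, J) = 2 - J/6 - J²/6 - n²/6 (v(n, J) = 2 - ((n*n + J*J) + J)/6 = 2 - ((n² + J²) + J)/6 = 2 - ((J² + n²) + J)/6 = 2 - (J + J² + n²)/6 = 2 + (-J/6 - J²/6 - n²/6) = 2 - J/6 - J²/6 - n²/6)
11937 - v(Y(15, -12), G(10, -2)) = 11937 - (2 - ⅙*10 - ⅙*10² - ⅙*6²) = 11937 - (2 - 5/3 - ⅙*100 - ⅙*36) = 11937 - (2 - 5/3 - 50/3 - 6) = 11937 - 1*(-67/3) = 11937 + 67/3 = 35878/3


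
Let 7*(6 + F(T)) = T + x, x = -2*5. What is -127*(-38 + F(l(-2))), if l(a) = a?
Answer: 40640/7 ≈ 5805.7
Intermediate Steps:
x = -10
F(T) = -52/7 + T/7 (F(T) = -6 + (T - 10)/7 = -6 + (-10 + T)/7 = -6 + (-10/7 + T/7) = -52/7 + T/7)
-127*(-38 + F(l(-2))) = -127*(-38 + (-52/7 + (⅐)*(-2))) = -127*(-38 + (-52/7 - 2/7)) = -127*(-38 - 54/7) = -127*(-320/7) = 40640/7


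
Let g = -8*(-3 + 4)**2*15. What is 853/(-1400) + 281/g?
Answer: -6197/2100 ≈ -2.9510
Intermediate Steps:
g = -120 (g = -8*1**2*15 = -8*1*15 = -8*15 = -120)
853/(-1400) + 281/g = 853/(-1400) + 281/(-120) = 853*(-1/1400) + 281*(-1/120) = -853/1400 - 281/120 = -6197/2100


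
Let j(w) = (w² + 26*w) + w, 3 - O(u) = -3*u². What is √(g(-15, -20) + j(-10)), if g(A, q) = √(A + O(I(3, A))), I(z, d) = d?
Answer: √(-170 + √663) ≈ 12.01*I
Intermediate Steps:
O(u) = 3 + 3*u² (O(u) = 3 - (-3)*u² = 3 + 3*u²)
g(A, q) = √(3 + A + 3*A²) (g(A, q) = √(A + (3 + 3*A²)) = √(3 + A + 3*A²))
j(w) = w² + 27*w
√(g(-15, -20) + j(-10)) = √(√(3 - 15 + 3*(-15)²) - 10*(27 - 10)) = √(√(3 - 15 + 3*225) - 10*17) = √(√(3 - 15 + 675) - 170) = √(√663 - 170) = √(-170 + √663)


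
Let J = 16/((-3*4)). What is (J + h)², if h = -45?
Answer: 19321/9 ≈ 2146.8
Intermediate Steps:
J = -4/3 (J = 16/(-12) = 16*(-1/12) = -4/3 ≈ -1.3333)
(J + h)² = (-4/3 - 45)² = (-139/3)² = 19321/9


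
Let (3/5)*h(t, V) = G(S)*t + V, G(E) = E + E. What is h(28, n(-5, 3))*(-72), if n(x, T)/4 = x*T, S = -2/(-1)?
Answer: -6240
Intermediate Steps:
S = 2 (S = -1*(-2) = 2)
n(x, T) = 4*T*x (n(x, T) = 4*(x*T) = 4*(T*x) = 4*T*x)
G(E) = 2*E
h(t, V) = 5*V/3 + 20*t/3 (h(t, V) = 5*((2*2)*t + V)/3 = 5*(4*t + V)/3 = 5*(V + 4*t)/3 = 5*V/3 + 20*t/3)
h(28, n(-5, 3))*(-72) = (5*(4*3*(-5))/3 + (20/3)*28)*(-72) = ((5/3)*(-60) + 560/3)*(-72) = (-100 + 560/3)*(-72) = (260/3)*(-72) = -6240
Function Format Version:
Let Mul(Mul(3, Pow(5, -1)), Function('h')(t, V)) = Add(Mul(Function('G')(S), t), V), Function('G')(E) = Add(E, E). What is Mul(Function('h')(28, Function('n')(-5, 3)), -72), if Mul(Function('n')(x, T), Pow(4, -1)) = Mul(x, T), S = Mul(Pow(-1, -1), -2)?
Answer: -6240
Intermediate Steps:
S = 2 (S = Mul(-1, -2) = 2)
Function('n')(x, T) = Mul(4, T, x) (Function('n')(x, T) = Mul(4, Mul(x, T)) = Mul(4, Mul(T, x)) = Mul(4, T, x))
Function('G')(E) = Mul(2, E)
Function('h')(t, V) = Add(Mul(Rational(5, 3), V), Mul(Rational(20, 3), t)) (Function('h')(t, V) = Mul(Rational(5, 3), Add(Mul(Mul(2, 2), t), V)) = Mul(Rational(5, 3), Add(Mul(4, t), V)) = Mul(Rational(5, 3), Add(V, Mul(4, t))) = Add(Mul(Rational(5, 3), V), Mul(Rational(20, 3), t)))
Mul(Function('h')(28, Function('n')(-5, 3)), -72) = Mul(Add(Mul(Rational(5, 3), Mul(4, 3, -5)), Mul(Rational(20, 3), 28)), -72) = Mul(Add(Mul(Rational(5, 3), -60), Rational(560, 3)), -72) = Mul(Add(-100, Rational(560, 3)), -72) = Mul(Rational(260, 3), -72) = -6240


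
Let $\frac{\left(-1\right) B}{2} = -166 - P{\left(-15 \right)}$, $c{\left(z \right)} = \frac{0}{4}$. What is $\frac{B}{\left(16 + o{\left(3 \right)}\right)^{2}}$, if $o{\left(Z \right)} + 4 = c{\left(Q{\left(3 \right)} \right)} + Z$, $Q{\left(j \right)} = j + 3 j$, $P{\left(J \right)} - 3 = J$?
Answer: $\frac{308}{225} \approx 1.3689$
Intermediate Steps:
$P{\left(J \right)} = 3 + J$
$Q{\left(j \right)} = 4 j$
$c{\left(z \right)} = 0$ ($c{\left(z \right)} = 0 \cdot \frac{1}{4} = 0$)
$o{\left(Z \right)} = -4 + Z$ ($o{\left(Z \right)} = -4 + \left(0 + Z\right) = -4 + Z$)
$B = 308$ ($B = - 2 \left(-166 - \left(3 - 15\right)\right) = - 2 \left(-166 - -12\right) = - 2 \left(-166 + 12\right) = \left(-2\right) \left(-154\right) = 308$)
$\frac{B}{\left(16 + o{\left(3 \right)}\right)^{2}} = \frac{308}{\left(16 + \left(-4 + 3\right)\right)^{2}} = \frac{308}{\left(16 - 1\right)^{2}} = \frac{308}{15^{2}} = \frac{308}{225}$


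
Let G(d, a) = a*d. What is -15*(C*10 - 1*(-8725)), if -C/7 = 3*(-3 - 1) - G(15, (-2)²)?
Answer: -206475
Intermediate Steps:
C = 504 (C = -7*(3*(-3 - 1) - (-2)²*15) = -7*(3*(-4) - 4*15) = -7*(-12 - 1*60) = -7*(-12 - 60) = -7*(-72) = 504)
-15*(C*10 - 1*(-8725)) = -15*(504*10 - 1*(-8725)) = -15*(5040 + 8725) = -15*13765 = -206475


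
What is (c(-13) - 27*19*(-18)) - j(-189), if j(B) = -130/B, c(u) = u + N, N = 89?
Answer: 1759460/189 ≈ 9309.3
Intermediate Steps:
c(u) = 89 + u (c(u) = u + 89 = 89 + u)
(c(-13) - 27*19*(-18)) - j(-189) = ((89 - 13) - 27*19*(-18)) - (-130)/(-189) = (76 - 513*(-18)) - (-130)*(-1)/189 = (76 + 9234) - 1*130/189 = 9310 - 130/189 = 1759460/189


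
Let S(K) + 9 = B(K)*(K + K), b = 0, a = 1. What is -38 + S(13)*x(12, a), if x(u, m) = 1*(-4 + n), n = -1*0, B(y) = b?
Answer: -2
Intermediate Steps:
B(y) = 0
n = 0
x(u, m) = -4 (x(u, m) = 1*(-4 + 0) = 1*(-4) = -4)
S(K) = -9 (S(K) = -9 + 0*(K + K) = -9 + 0*(2*K) = -9 + 0 = -9)
-38 + S(13)*x(12, a) = -38 - 9*(-4) = -38 + 36 = -2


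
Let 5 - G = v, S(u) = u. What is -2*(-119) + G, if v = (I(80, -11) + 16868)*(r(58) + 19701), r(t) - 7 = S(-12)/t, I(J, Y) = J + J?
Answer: -9731937681/29 ≈ -3.3558e+8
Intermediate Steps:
I(J, Y) = 2*J
r(t) = 7 - 12/t
v = 9731944728/29 (v = (2*80 + 16868)*((7 - 12/58) + 19701) = (160 + 16868)*((7 - 12*1/58) + 19701) = 17028*((7 - 6/29) + 19701) = 17028*(197/29 + 19701) = 17028*(571526/29) = 9731944728/29 ≈ 3.3558e+8)
G = -9731944583/29 (G = 5 - 1*9731944728/29 = 5 - 9731944728/29 = -9731944583/29 ≈ -3.3558e+8)
-2*(-119) + G = -2*(-119) - 9731944583/29 = 238 - 9731944583/29 = -9731937681/29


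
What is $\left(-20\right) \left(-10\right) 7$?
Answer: $1400$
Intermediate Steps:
$\left(-20\right) \left(-10\right) 7 = 200 \cdot 7 = 1400$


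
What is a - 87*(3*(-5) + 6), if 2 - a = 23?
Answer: 762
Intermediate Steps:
a = -21 (a = 2 - 1*23 = 2 - 23 = -21)
a - 87*(3*(-5) + 6) = -21 - 87*(3*(-5) + 6) = -21 - 87*(-15 + 6) = -21 - 87*(-9) = -21 + 783 = 762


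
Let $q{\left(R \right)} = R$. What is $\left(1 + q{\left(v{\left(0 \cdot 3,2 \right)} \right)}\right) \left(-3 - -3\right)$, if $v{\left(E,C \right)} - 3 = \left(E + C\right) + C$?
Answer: $0$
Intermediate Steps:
$v{\left(E,C \right)} = 3 + E + 2 C$ ($v{\left(E,C \right)} = 3 + \left(\left(E + C\right) + C\right) = 3 + \left(\left(C + E\right) + C\right) = 3 + \left(E + 2 C\right) = 3 + E + 2 C$)
$\left(1 + q{\left(v{\left(0 \cdot 3,2 \right)} \right)}\right) \left(-3 - -3\right) = \left(1 + \left(3 + 0 \cdot 3 + 2 \cdot 2\right)\right) \left(-3 - -3\right) = \left(1 + \left(3 + 0 + 4\right)\right) \left(-3 + 3\right) = \left(1 + 7\right) 0 = 8 \cdot 0 = 0$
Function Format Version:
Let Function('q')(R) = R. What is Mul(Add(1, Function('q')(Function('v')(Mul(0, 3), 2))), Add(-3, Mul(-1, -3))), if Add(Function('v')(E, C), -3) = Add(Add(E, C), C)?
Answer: 0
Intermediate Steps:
Function('v')(E, C) = Add(3, E, Mul(2, C)) (Function('v')(E, C) = Add(3, Add(Add(E, C), C)) = Add(3, Add(Add(C, E), C)) = Add(3, Add(E, Mul(2, C))) = Add(3, E, Mul(2, C)))
Mul(Add(1, Function('q')(Function('v')(Mul(0, 3), 2))), Add(-3, Mul(-1, -3))) = Mul(Add(1, Add(3, Mul(0, 3), Mul(2, 2))), Add(-3, Mul(-1, -3))) = Mul(Add(1, Add(3, 0, 4)), Add(-3, 3)) = Mul(Add(1, 7), 0) = Mul(8, 0) = 0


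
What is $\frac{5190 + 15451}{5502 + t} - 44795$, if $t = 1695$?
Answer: $- \frac{322368974}{7197} \approx -44792.0$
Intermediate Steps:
$\frac{5190 + 15451}{5502 + t} - 44795 = \frac{5190 + 15451}{5502 + 1695} - 44795 = \frac{20641}{7197} - 44795 = - \frac{322368974}{7197}$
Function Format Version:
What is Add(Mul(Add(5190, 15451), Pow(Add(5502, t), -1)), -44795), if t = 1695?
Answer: Rational(-322368974, 7197) ≈ -44792.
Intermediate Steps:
Add(Mul(Add(5190, 15451), Pow(Add(5502, t), -1)), -44795) = Add(Mul(Add(5190, 15451), Pow(Add(5502, 1695), -1)), -44795) = Add(Mul(20641, Pow(7197, -1)), -44795) = Add(Mul(20641, Rational(1, 7197)), -44795) = Add(Rational(20641, 7197), -44795) = Rational(-322368974, 7197)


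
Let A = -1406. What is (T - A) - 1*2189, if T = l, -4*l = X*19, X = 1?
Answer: -3151/4 ≈ -787.75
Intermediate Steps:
l = -19/4 ≈ -4.7500
T = -19/4 ≈ -4.7500
(T - A) - 1*2189 = (-19/4 - 1*(-1406)) - 1*2189 = (-19/4 + 1406) - 2189 = 5605/4 - 2189 = -3151/4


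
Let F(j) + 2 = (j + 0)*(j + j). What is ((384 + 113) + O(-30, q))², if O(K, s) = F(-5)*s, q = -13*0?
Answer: 247009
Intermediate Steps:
F(j) = -2 + 2*j² (F(j) = -2 + (j + 0)*(j + j) = -2 + j*(2*j) = -2 + 2*j²)
q = 0
O(K, s) = 48*s (O(K, s) = (-2 + 2*(-5)²)*s = (-2 + 2*25)*s = (-2 + 50)*s = 48*s)
((384 + 113) + O(-30, q))² = ((384 + 113) + 48*0)² = (497 + 0)² = 497² = 247009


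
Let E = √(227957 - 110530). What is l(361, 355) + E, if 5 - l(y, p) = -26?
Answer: 31 + √117427 ≈ 373.68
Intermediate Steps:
E = √117427 ≈ 342.68
l(y, p) = 31 (l(y, p) = 5 - 1*(-26) = 5 + 26 = 31)
l(361, 355) + E = 31 + √117427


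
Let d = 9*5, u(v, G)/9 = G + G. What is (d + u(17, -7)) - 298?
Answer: -379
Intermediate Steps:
u(v, G) = 18*G (u(v, G) = 9*(G + G) = 9*(2*G) = 18*G)
d = 45
(d + u(17, -7)) - 298 = (45 + 18*(-7)) - 298 = (45 - 126) - 298 = -81 - 298 = -379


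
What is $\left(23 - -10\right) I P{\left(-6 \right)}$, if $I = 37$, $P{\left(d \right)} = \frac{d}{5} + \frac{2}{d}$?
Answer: $- \frac{9361}{5} \approx -1872.2$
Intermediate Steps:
$P{\left(d \right)} = \frac{2}{d} + \frac{d}{5}$ ($P{\left(d \right)} = d \frac{1}{5} + \frac{2}{d} = \frac{d}{5} + \frac{2}{d} = \frac{2}{d} + \frac{d}{5}$)
$\left(23 - -10\right) I P{\left(-6 \right)} = \left(23 - -10\right) 37 \left(\frac{2}{-6} + \frac{1}{5} \left(-6\right)\right) = \left(23 + 10\right) 37 \left(2 \left(- \frac{1}{6}\right) - \frac{6}{5}\right) = 33 \cdot 37 \left(- \frac{1}{3} - \frac{6}{5}\right) = 1221 \left(- \frac{23}{15}\right) = - \frac{9361}{5}$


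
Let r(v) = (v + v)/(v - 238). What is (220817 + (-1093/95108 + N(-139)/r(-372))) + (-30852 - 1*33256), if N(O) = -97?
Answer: 22345071871/142662 ≈ 1.5663e+5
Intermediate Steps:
r(v) = 2*v/(-238 + v) (r(v) = (2*v)/(-238 + v) = 2*v/(-238 + v))
(220817 + (-1093/95108 + N(-139)/r(-372))) + (-30852 - 1*33256) = (220817 + (-1093/95108 - 97/(2*(-372)/(-238 - 372)))) + (-30852 - 1*33256) = (220817 + (-1093*1/95108 - 97/(2*(-372)/(-610)))) + (-30852 - 33256) = (220817 + (-1093/95108 - 97/(2*(-372)*(-1/610)))) - 64108 = (220817 + (-1093/95108 - 97/372/305)) - 64108 = (220817 + (-1093/95108 - 97*305/372)) - 64108 = (220817 + (-1093/95108 - 29585/372)) - 64108 = (220817 - 11347487/142662) - 64108 = 31490847367/142662 - 64108 = 22345071871/142662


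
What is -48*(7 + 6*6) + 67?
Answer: -1997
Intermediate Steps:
-48*(7 + 6*6) + 67 = -48*(7 + 36) + 67 = -48*43 + 67 = -2064 + 67 = -1997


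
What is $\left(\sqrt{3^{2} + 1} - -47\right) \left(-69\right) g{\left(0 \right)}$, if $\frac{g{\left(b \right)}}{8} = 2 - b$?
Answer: $-51888 - 1104 \sqrt{10} \approx -55379.0$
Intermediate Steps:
$g{\left(b \right)} = 16 - 8 b$ ($g{\left(b \right)} = 8 \left(2 - b\right) = 16 - 8 b$)
$\left(\sqrt{3^{2} + 1} - -47\right) \left(-69\right) g{\left(0 \right)} = \left(\sqrt{3^{2} + 1} - -47\right) \left(-69\right) \left(16 - 0\right) = \left(\sqrt{9 + 1} + 47\right) \left(-69\right) \left(16 + 0\right) = \left(\sqrt{10} + 47\right) \left(-69\right) 16 = \left(47 + \sqrt{10}\right) \left(-69\right) 16 = \left(-3243 - 69 \sqrt{10}\right) 16 = -51888 - 1104 \sqrt{10}$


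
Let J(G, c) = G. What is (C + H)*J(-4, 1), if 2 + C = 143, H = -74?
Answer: -268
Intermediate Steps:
C = 141 (C = -2 + 143 = 141)
(C + H)*J(-4, 1) = (141 - 74)*(-4) = 67*(-4) = -268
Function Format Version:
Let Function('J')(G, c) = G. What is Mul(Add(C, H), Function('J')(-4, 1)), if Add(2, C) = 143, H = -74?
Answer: -268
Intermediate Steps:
C = 141 (C = Add(-2, 143) = 141)
Mul(Add(C, H), Function('J')(-4, 1)) = Mul(Add(141, -74), -4) = Mul(67, -4) = -268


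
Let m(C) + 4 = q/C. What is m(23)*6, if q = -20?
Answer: -672/23 ≈ -29.217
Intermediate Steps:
m(C) = -4 - 20/C
m(23)*6 = (-4 - 20/23)*6 = -112/23*6 = -672/23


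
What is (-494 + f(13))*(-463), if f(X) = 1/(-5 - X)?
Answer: 4117459/18 ≈ 2.2875e+5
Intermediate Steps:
(-494 + f(13))*(-463) = (-494 - 1/(5 + 13))*(-463) = (-494 - 1/18)*(-463) = -8893/18*(-463) = 4117459/18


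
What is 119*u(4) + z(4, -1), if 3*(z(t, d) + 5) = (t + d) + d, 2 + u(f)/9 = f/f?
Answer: -3226/3 ≈ -1075.3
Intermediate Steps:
u(f) = -9 (u(f) = -18 + 9*(f/f) = -18 + 9*1 = -18 + 9 = -9)
z(t, d) = -5 + t/3 + 2*d/3 (z(t, d) = -5 + ((t + d) + d)/3 = -5 + ((d + t) + d)/3 = -5 + (t + 2*d)/3 = -5 + (t/3 + 2*d/3) = -5 + t/3 + 2*d/3)
119*u(4) + z(4, -1) = 119*(-9) + (-5 + (1/3)*4 + (2/3)*(-1)) = -1071 + (-5 + 4/3 - 2/3) = -1071 - 13/3 = -3226/3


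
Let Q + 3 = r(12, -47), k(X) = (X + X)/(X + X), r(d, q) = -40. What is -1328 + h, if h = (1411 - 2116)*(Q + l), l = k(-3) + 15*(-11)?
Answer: 144607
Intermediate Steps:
k(X) = 1 (k(X) = (2*X)/((2*X)) = (2*X)*(1/(2*X)) = 1)
l = -164 (l = 1 + 15*(-11) = 1 - 165 = -164)
Q = -43 (Q = -3 - 40 = -43)
h = 145935 (h = (1411 - 2116)*(-43 - 164) = -705*(-207) = 145935)
-1328 + h = -1328 + 145935 = 144607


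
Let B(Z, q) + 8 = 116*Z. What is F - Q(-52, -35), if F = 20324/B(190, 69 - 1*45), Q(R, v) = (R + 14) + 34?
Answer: 27113/5508 ≈ 4.9225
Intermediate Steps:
Q(R, v) = 48 + R (Q(R, v) = (14 + R) + 34 = 48 + R)
B(Z, q) = -8 + 116*Z
F = 5081/5508 (F = 20324/(-8 + 116*190) = 20324/(-8 + 22040) = 20324/22032 = 20324*(1/22032) = 5081/5508 ≈ 0.92248)
F - Q(-52, -35) = 5081/5508 - (48 - 52) = 5081/5508 - 1*(-4) = 5081/5508 + 4 = 27113/5508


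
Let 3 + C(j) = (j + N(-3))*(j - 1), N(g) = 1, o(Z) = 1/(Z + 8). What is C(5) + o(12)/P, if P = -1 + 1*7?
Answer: 2521/120 ≈ 21.008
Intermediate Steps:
o(Z) = 1/(8 + Z)
P = 6 (P = -1 + 7 = 6)
C(j) = -3 + (1 + j)*(-1 + j) (C(j) = -3 + (j + 1)*(j - 1) = -3 + (1 + j)*(-1 + j))
C(5) + o(12)/P = (-4 + 5²) + 1/((8 + 12)*6) = (-4 + 25) + (⅙)/20 = 21 + (1/20)*(⅙) = 21 + 1/120 = 2521/120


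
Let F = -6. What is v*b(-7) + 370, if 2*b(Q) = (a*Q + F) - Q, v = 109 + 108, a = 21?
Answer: -15471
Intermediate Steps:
v = 217
b(Q) = -3 + 10*Q (b(Q) = ((21*Q - 6) - Q)/2 = ((-6 + 21*Q) - Q)/2 = (-6 + 20*Q)/2 = -3 + 10*Q)
v*b(-7) + 370 = 217*(-3 + 10*(-7)) + 370 = 217*(-3 - 70) + 370 = 217*(-73) + 370 = -15841 + 370 = -15471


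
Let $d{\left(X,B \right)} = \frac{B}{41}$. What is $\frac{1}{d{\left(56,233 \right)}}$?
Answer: $\frac{41}{233} \approx 0.17597$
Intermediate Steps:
$d{\left(X,B \right)} = \frac{B}{41}$ ($d{\left(X,B \right)} = B \frac{1}{41} = \frac{B}{41}$)
$\frac{1}{d{\left(56,233 \right)}} = \frac{1}{\frac{1}{41} \cdot 233} = \frac{1}{\frac{233}{41}} = \frac{41}{233}$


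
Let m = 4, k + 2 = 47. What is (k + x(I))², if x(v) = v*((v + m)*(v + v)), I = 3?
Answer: 29241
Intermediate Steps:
k = 45 (k = -2 + 47 = 45)
x(v) = 2*v²*(4 + v) (x(v) = v*((v + 4)*(v + v)) = v*((4 + v)*(2*v)) = v*(2*v*(4 + v)) = 2*v²*(4 + v))
(k + x(I))² = (45 + 2*3²*(4 + 3))² = (45 + 2*9*7)² = (45 + 126)² = 171² = 29241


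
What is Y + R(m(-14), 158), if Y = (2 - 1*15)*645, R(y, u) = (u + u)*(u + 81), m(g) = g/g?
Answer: 67139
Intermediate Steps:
m(g) = 1
R(y, u) = 2*u*(81 + u) (R(y, u) = (2*u)*(81 + u) = 2*u*(81 + u))
Y = -8385 (Y = (2 - 15)*645 = -13*645 = -8385)
Y + R(m(-14), 158) = -8385 + 2*158*(81 + 158) = -8385 + 2*158*239 = -8385 + 75524 = 67139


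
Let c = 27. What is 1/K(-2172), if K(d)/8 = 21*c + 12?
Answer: 1/4632 ≈ 0.00021589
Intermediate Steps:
K(d) = 4632 (K(d) = 8*(21*27 + 12) = 8*(567 + 12) = 8*579 = 4632)
1/K(-2172) = 1/4632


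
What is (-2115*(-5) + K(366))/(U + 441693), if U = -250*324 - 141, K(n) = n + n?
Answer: 3769/120184 ≈ 0.031360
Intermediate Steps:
K(n) = 2*n
U = -81141 (U = -81000 - 141 = -81141)
(-2115*(-5) + K(366))/(U + 441693) = (-2115*(-5) + 2*366)/(-81141 + 441693) = (10575 + 732)/360552 = 11307*(1/360552) = 3769/120184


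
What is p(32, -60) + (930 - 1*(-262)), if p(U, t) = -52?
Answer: 1140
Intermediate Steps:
p(32, -60) + (930 - 1*(-262)) = -52 + (930 - 1*(-262)) = -52 + (930 + 262) = -52 + 1192 = 1140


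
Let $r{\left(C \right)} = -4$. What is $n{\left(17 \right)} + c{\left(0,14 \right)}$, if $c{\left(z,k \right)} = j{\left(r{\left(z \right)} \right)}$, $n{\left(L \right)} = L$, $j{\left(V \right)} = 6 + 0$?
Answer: $23$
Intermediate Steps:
$j{\left(V \right)} = 6$
$c{\left(z,k \right)} = 6$
$n{\left(17 \right)} + c{\left(0,14 \right)} = 17 + 6 = 23$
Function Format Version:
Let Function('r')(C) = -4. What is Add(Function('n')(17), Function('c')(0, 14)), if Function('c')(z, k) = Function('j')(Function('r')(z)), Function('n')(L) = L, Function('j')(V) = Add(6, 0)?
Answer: 23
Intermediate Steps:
Function('j')(V) = 6
Function('c')(z, k) = 6
Add(Function('n')(17), Function('c')(0, 14)) = Add(17, 6) = 23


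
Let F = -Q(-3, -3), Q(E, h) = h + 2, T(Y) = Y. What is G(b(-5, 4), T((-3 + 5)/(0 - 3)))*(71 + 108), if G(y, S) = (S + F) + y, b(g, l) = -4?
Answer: -1969/3 ≈ -656.33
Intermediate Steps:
Q(E, h) = 2 + h
F = 1 (F = -(2 - 3) = -1*(-1) = 1)
G(y, S) = 1 + S + y (G(y, S) = (S + 1) + y = (1 + S) + y = 1 + S + y)
G(b(-5, 4), T((-3 + 5)/(0 - 3)))*(71 + 108) = (1 + (-3 + 5)/(0 - 3) - 4)*(71 + 108) = (1 + 2/(-3) - 4)*179 = (1 + 2*(-⅓) - 4)*179 = (1 - ⅔ - 4)*179 = -11/3*179 = -1969/3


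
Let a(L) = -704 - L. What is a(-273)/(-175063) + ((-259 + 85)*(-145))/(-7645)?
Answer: -882708899/267671327 ≈ -3.2977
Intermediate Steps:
a(-273)/(-175063) + ((-259 + 85)*(-145))/(-7645) = (-704 - 1*(-273))/(-175063) + ((-259 + 85)*(-145))/(-7645) = (-704 + 273)*(-1/175063) - 174*(-145)*(-1/7645) = -431*(-1/175063) + 25230*(-1/7645) = 431/175063 - 5046/1529 = -882708899/267671327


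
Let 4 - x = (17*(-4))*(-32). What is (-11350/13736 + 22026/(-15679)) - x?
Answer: 233648031091/107683372 ≈ 2169.8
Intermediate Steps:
x = -2172 (x = 4 - 17*(-4)*(-32) = 4 - (-68)*(-32) = 4 - 1*2176 = 4 - 2176 = -2172)
(-11350/13736 + 22026/(-15679)) - x = (-11350/13736 + 22026/(-15679)) - 1*(-2172) = (-11350*1/13736 + 22026*(-1/15679)) + 2172 = (-5675/6868 - 22026/15679) + 2172 = -240252893/107683372 + 2172 = 233648031091/107683372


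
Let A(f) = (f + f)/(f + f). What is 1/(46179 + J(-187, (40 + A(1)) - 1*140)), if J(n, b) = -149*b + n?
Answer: 1/60743 ≈ 1.6463e-5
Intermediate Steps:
A(f) = 1 (A(f) = (2*f)/((2*f)) = (2*f)*(1/(2*f)) = 1)
J(n, b) = n - 149*b
1/(46179 + J(-187, (40 + A(1)) - 1*140)) = 1/(46179 + (-187 - 149*((40 + 1) - 1*140))) = 1/(46179 + (-187 - 149*(41 - 140))) = 1/(46179 + (-187 - 149*(-99))) = 1/(46179 + (-187 + 14751)) = 1/(46179 + 14564) = 1/60743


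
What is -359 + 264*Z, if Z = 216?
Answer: 56665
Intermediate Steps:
-359 + 264*Z = -359 + 264*216 = -359 + 57024 = 56665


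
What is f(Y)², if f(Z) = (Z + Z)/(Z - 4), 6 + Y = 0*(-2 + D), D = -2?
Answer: 36/25 ≈ 1.4400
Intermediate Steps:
Y = -6 (Y = -6 + 0*(-2 - 2) = -6 + 0*(-4) = -6 + 0 = -6)
f(Z) = 2*Z/(-4 + Z) (f(Z) = (2*Z)/(-4 + Z) = 2*Z/(-4 + Z))
f(Y)² = (2*(-6)/(-4 - 6))² = (2*(-6)/(-10))² = (2*(-6)*(-⅒))² = (6/5)² = 36/25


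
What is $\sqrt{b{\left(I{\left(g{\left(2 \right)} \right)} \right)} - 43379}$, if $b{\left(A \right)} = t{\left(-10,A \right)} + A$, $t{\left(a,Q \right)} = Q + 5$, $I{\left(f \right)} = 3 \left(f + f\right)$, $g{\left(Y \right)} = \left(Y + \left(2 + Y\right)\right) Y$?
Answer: $i \sqrt{43230} \approx 207.92 i$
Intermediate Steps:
$g{\left(Y \right)} = Y \left(2 + 2 Y\right)$ ($g{\left(Y \right)} = \left(2 + 2 Y\right) Y = Y \left(2 + 2 Y\right)$)
$I{\left(f \right)} = 6 f$ ($I{\left(f \right)} = 3 \cdot 2 f = 6 f$)
$t{\left(a,Q \right)} = 5 + Q$
$b{\left(A \right)} = 5 + 2 A$ ($b{\left(A \right)} = \left(5 + A\right) + A = 5 + 2 A$)
$\sqrt{b{\left(I{\left(g{\left(2 \right)} \right)} \right)} - 43379} = \sqrt{\left(5 + 2 \cdot 6 \cdot 2 \cdot 2 \left(1 + 2\right)\right) - 43379} = \sqrt{\left(5 + 2 \cdot 6 \cdot 2 \cdot 2 \cdot 3\right) - 43379} = \sqrt{\left(5 + 2 \cdot 6 \cdot 12\right) - 43379} = \sqrt{\left(5 + 2 \cdot 72\right) - 43379} = \sqrt{\left(5 + 144\right) - 43379} = \sqrt{149 - 43379} = \sqrt{-43230} = i \sqrt{43230}$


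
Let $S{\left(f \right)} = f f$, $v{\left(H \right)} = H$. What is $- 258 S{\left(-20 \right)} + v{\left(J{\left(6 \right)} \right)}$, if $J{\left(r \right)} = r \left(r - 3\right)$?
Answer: $-103182$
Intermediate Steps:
$J{\left(r \right)} = r \left(-3 + r\right)$
$S{\left(f \right)} = f^{2}$
$- 258 S{\left(-20 \right)} + v{\left(J{\left(6 \right)} \right)} = - 258 \left(-20\right)^{2} + 6 \left(-3 + 6\right) = \left(-258\right) 400 + 6 \cdot 3 = -103200 + 18 = -103182$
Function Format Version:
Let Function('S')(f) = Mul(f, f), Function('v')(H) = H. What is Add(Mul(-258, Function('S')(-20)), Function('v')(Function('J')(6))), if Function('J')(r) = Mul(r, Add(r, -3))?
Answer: -103182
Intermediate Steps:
Function('J')(r) = Mul(r, Add(-3, r))
Function('S')(f) = Pow(f, 2)
Add(Mul(-258, Function('S')(-20)), Function('v')(Function('J')(6))) = Add(Mul(-258, Pow(-20, 2)), Mul(6, Add(-3, 6))) = Add(Mul(-258, 400), Mul(6, 3)) = Add(-103200, 18) = -103182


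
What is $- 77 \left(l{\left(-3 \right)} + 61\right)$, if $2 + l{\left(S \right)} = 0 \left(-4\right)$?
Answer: $-4543$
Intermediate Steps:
$l{\left(S \right)} = -2$ ($l{\left(S \right)} = -2 + 0 \left(-4\right) = -2 + 0 = -2$)
$- 77 \left(l{\left(-3 \right)} + 61\right) = - 77 \left(-2 + 61\right) = \left(-77\right) 59 = -4543$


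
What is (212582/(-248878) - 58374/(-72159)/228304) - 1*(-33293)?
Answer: 11374991403782309847/341671920390584 ≈ 33292.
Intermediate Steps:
(212582/(-248878) - 58374/(-72159)/228304) - 1*(-33293) = (212582*(-1/248878) - 58374*(-1/72159)*(1/228304)) + 33293 = (-106291/124439 + (19458/24053)*(1/228304)) + 33293 = (-106291/124439 + 9729/2745698056) + 33293 = -291841781403265/341671920390584 + 33293 = 11374991403782309847/341671920390584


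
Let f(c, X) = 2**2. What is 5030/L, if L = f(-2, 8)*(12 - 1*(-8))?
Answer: 503/8 ≈ 62.875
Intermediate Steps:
f(c, X) = 4
L = 80 (L = 4*(12 - 1*(-8)) = 4*(12 + 8) = 4*20 = 80)
5030/L = 5030/80 = 5030*(1/80) = 503/8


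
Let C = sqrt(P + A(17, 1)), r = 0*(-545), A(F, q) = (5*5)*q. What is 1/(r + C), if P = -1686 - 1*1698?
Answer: -I*sqrt(3359)/3359 ≈ -0.017254*I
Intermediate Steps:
A(F, q) = 25*q
r = 0
P = -3384 (P = -1686 - 1698 = -3384)
C = I*sqrt(3359) (C = sqrt(-3384 + 25*1) = sqrt(-3384 + 25) = sqrt(-3359) = I*sqrt(3359) ≈ 57.957*I)
1/(r + C) = 1/(0 + I*sqrt(3359)) = 1/(I*sqrt(3359)) = -I*sqrt(3359)/3359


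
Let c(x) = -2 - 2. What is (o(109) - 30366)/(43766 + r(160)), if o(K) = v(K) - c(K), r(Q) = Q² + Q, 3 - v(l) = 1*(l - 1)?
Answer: -30467/69526 ≈ -0.43821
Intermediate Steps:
v(l) = 4 - l (v(l) = 3 - (l - 1) = 3 - (-1 + l) = 3 + (1 - l) = 4 - l)
c(x) = -4
r(Q) = Q + Q²
o(K) = 8 - K (o(K) = (4 - K) - 1*(-4) = (4 - K) + 4 = 8 - K)
(o(109) - 30366)/(43766 + r(160)) = ((8 - 1*109) - 30366)/(43766 + 160*(1 + 160)) = ((8 - 109) - 30366)/(43766 + 160*161) = (-101 - 30366)/(43766 + 25760) = -30467/69526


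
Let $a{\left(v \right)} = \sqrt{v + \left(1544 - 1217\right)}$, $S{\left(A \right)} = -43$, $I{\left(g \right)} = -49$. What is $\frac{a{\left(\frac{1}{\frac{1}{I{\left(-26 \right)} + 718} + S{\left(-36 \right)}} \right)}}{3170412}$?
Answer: $\frac{\sqrt{270567616758}}{91200071592} \approx 5.7035 \cdot 10^{-6}$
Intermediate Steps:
$a{\left(v \right)} = \sqrt{327 + v}$ ($a{\left(v \right)} = \sqrt{v + 327} = \sqrt{327 + v}$)
$\frac{a{\left(\frac{1}{\frac{1}{I{\left(-26 \right)} + 718} + S{\left(-36 \right)}} \right)}}{3170412} = \frac{\sqrt{327 + \frac{1}{\frac{1}{-49 + 718} - 43}}}{3170412} = \sqrt{327 + \frac{1}{\frac{1}{669} - 43}} \cdot \frac{1}{3170412} = \sqrt{327 + \frac{1}{- \frac{28766}{669}}} \cdot \frac{1}{3170412} = \sqrt{327 - \frac{669}{28766}} \cdot \frac{1}{3170412} = \sqrt{\frac{9405813}{28766}} \cdot \frac{1}{3170412} = \frac{\sqrt{270567616758}}{28766} \cdot \frac{1}{3170412} = \frac{\sqrt{270567616758}}{91200071592}$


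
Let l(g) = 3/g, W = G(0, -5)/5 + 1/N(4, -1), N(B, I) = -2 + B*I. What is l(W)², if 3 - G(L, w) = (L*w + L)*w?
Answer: 8100/169 ≈ 47.929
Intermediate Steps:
G(L, w) = 3 - w*(L + L*w) (G(L, w) = 3 - (L*w + L)*w = 3 - (L + L*w)*w = 3 - w*(L + L*w))
W = 13/30 (W = (3 - 1*0*(-5) - 1*0*(-5)²)/5 + 1/(-2 + 4*(-1)) = (3 + 0 - 1*0*25)*(⅕) + 1/(-2 - 4) = (3 + 0 + 0)*(⅕) + 1/(-6) = 3*(⅕) + 1*(-⅙) = ⅗ - ⅙ = 13/30 ≈ 0.43333)
l(W)² = (3/(13/30))² = (3*(30/13))² = (90/13)² = 8100/169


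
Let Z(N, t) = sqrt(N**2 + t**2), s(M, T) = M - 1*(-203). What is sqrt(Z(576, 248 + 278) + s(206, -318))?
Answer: sqrt(409 + 2*sqrt(152113)) ≈ 34.482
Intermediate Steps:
s(M, T) = 203 + M (s(M, T) = M + 203 = 203 + M)
sqrt(Z(576, 248 + 278) + s(206, -318)) = sqrt(sqrt(576**2 + (248 + 278)**2) + (203 + 206)) = sqrt(sqrt(331776 + 526**2) + 409) = sqrt(sqrt(331776 + 276676) + 409) = sqrt(sqrt(608452) + 409) = sqrt(2*sqrt(152113) + 409) = sqrt(409 + 2*sqrt(152113))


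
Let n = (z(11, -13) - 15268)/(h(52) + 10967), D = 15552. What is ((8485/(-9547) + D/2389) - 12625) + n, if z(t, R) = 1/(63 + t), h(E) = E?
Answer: -234715969601289649/18597603104898 ≈ -12621.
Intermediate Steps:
n = -1129831/815406 (n = (1/(63 + 11) - 15268)/(52 + 10967) = (1/74 - 15268)/11019 = (1/74 - 15268)*(1/11019) = -1129831/74*1/11019 = -1129831/815406 ≈ -1.3856)
((8485/(-9547) + D/2389) - 12625) + n = ((8485/(-9547) + 15552/2389) - 12625) - 1129831/815406 = ((8485*(-1/9547) + 15552*(1/2389)) - 12625) - 1129831/815406 = ((-8485/9547 + 15552/2389) - 12625) - 1129831/815406 = (128204279/22807783 - 12625) - 1129831/815406 = -287820056096/22807783 - 1129831/815406 = -234715969601289649/18597603104898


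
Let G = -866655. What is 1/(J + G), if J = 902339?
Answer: 1/35684 ≈ 2.8024e-5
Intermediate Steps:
1/(J + G) = 1/(902339 - 866655) = 1/35684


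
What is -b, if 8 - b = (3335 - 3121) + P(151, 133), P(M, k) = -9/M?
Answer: 31097/151 ≈ 205.94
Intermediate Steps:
b = -31097/151 (b = 8 - ((3335 - 3121) - 9/151) = 8 - (214 - 9*1/151) = 8 - (214 - 9/151) = 8 - 1*32305/151 = 8 - 32305/151 = -31097/151 ≈ -205.94)
-b = -1*(-31097/151) = 31097/151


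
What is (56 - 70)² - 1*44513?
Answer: -44317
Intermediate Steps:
(56 - 70)² - 1*44513 = (-14)² - 44513 = 196 - 44513 = -44317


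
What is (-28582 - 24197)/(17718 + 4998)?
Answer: -17593/7572 ≈ -2.3234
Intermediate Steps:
(-28582 - 24197)/(17718 + 4998) = -52779/22716 = -52779*1/22716 = -17593/7572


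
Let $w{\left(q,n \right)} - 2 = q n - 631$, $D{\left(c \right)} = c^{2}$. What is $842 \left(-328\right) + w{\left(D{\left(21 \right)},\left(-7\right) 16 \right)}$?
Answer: $-326197$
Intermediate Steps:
$w{\left(q,n \right)} = -629 + n q$ ($w{\left(q,n \right)} = 2 + \left(q n - 631\right) = 2 + \left(n q - 631\right) = 2 + \left(-631 + n q\right) = -629 + n q$)
$842 \left(-328\right) + w{\left(D{\left(21 \right)},\left(-7\right) 16 \right)} = 842 \left(-328\right) + \left(-629 + \left(-7\right) 16 \cdot 21^{2}\right) = -276176 - 50021 = -326197$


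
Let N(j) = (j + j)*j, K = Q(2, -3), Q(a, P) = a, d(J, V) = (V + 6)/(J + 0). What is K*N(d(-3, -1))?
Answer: 100/9 ≈ 11.111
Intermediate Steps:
d(J, V) = (6 + V)/J
K = 2
N(j) = 2*j² (N(j) = (2*j)*j = 2*j²)
K*N(d(-3, -1)) = 2*(2*((6 - 1)/(-3))²) = 2*(2*(-⅓*5)²) = 2*(2*(-5/3)²) = 2*(2*(25/9)) = 2*(50/9) = 100/9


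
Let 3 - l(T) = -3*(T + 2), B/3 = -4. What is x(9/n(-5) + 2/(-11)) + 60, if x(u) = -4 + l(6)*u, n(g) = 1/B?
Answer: -31514/11 ≈ -2864.9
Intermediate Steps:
B = -12 (B = 3*(-4) = -12)
l(T) = 9 + 3*T (l(T) = 3 - (-3)*(T + 2) = 3 - (-3)*(2 + T) = 3 - (-6 - 3*T) = 3 + (6 + 3*T) = 9 + 3*T)
n(g) = -1/12 (n(g) = 1/(-12) = -1/12)
x(u) = -4 + 27*u (x(u) = -4 + (9 + 3*6)*u = -4 + (9 + 18)*u = -4 + 27*u)
x(9/n(-5) + 2/(-11)) + 60 = (-4 + 27*(9/(-1/12) + 2/(-11))) + 60 = (-4 + 27*(9*(-12) + 2*(-1/11))) + 60 = (-4 + 27*(-108 - 2/11)) + 60 = (-4 + 27*(-1190/11)) + 60 = (-4 - 32130/11) + 60 = -32174/11 + 60 = -31514/11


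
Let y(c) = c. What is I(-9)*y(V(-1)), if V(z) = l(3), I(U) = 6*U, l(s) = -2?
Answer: 108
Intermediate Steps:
V(z) = -2
I(-9)*y(V(-1)) = (6*(-9))*(-2) = -54*(-2) = 108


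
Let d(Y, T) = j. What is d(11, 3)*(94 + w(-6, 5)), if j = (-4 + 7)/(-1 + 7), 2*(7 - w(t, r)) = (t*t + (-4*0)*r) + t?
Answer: 43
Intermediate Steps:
w(t, r) = 7 - t/2 - t²/2 (w(t, r) = 7 - ((t*t + (-4*0)*r) + t)/2 = 7 - ((t² + 0*r) + t)/2 = 7 - ((t² + 0) + t)/2 = 7 - (t² + t)/2 = 7 - (t + t²)/2 = 7 + (-t/2 - t²/2) = 7 - t/2 - t²/2)
j = ½ (j = 3/6 = 3*(⅙) = ½ ≈ 0.50000)
d(Y, T) = ½
d(11, 3)*(94 + w(-6, 5)) = (94 + (7 - ½*(-6) - ½*(-6)²))/2 = (94 + (7 + 3 - ½*36))/2 = (94 + (7 + 3 - 18))/2 = (94 - 8)/2 = (½)*86 = 43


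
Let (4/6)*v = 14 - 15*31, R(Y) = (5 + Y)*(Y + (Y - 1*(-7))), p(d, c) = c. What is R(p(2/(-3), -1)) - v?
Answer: 1393/2 ≈ 696.50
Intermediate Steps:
R(Y) = (5 + Y)*(7 + 2*Y) (R(Y) = (5 + Y)*(Y + (Y + 7)) = (5 + Y)*(Y + (7 + Y)) = (5 + Y)*(7 + 2*Y))
v = -1353/2 (v = 3*(14 - 15*31)/2 = 3*(14 - 465)/2 = (3/2)*(-451) = -1353/2 ≈ -676.50)
R(p(2/(-3), -1)) - v = (35 + 2*(-1)**2 + 17*(-1)) - 1*(-1353/2) = (35 + 2*1 - 17) + 1353/2 = (35 + 2 - 17) + 1353/2 = 20 + 1353/2 = 1393/2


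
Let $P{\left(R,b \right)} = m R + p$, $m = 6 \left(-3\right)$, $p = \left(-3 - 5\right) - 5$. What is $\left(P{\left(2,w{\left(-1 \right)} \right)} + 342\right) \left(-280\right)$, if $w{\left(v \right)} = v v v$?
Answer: $-82040$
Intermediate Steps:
$p = -13$ ($p = -8 - 5 = -13$)
$m = -18$
$w{\left(v \right)} = v^{3}$ ($w{\left(v \right)} = v v^{2} = v^{3}$)
$P{\left(R,b \right)} = -13 - 18 R$ ($P{\left(R,b \right)} = - 18 R - 13 = -13 - 18 R$)
$\left(P{\left(2,w{\left(-1 \right)} \right)} + 342\right) \left(-280\right) = \left(\left(-13 - 36\right) + 342\right) \left(-280\right) = \left(-49 + 342\right) \left(-280\right) = 293 \left(-280\right) = -82040$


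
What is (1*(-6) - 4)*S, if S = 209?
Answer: -2090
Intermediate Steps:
(1*(-6) - 4)*S = (1*(-6) - 4)*209 = (-6 - 4)*209 = -10*209 = -2090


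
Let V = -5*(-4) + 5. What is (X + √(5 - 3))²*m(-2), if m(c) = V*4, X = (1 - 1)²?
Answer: 200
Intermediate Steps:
X = 0 (X = 0² = 0)
V = 25 (V = 20 + 5 = 25)
m(c) = 100 (m(c) = 25*4 = 100)
(X + √(5 - 3))²*m(-2) = (0 + √(5 - 3))²*100 = (0 + √2)²*100 = (√2)²*100 = 2*100 = 200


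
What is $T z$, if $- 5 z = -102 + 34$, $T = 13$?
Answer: $\frac{884}{5} \approx 176.8$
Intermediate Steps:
$z = \frac{68}{5}$ ($z = - \frac{-102 + 34}{5} = \left(- \frac{1}{5}\right) \left(-68\right) = \frac{68}{5} \approx 13.6$)
$T z = 13 \cdot \frac{68}{5} = \frac{884}{5}$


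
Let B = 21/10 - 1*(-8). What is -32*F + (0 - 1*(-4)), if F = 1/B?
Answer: 84/101 ≈ 0.83168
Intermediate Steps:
B = 101/10 (B = 21*(⅒) + 8 = 21/10 + 8 = 101/10 ≈ 10.100)
F = 10/101 (F = 1/(101/10) = 10/101 ≈ 0.099010)
-32*F + (0 - 1*(-4)) = -32*10/101 + (0 - 1*(-4)) = -320/101 + (0 + 4) = -320/101 + 4 = 84/101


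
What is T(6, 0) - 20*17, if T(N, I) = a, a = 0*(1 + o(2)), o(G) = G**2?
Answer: -340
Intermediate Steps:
a = 0 (a = 0*(1 + 2**2) = 0*(1 + 4) = 0*5 = 0)
T(N, I) = 0
T(6, 0) - 20*17 = 0 - 20*17 = 0 - 340 = -340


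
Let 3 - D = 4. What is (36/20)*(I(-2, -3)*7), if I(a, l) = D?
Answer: -63/5 ≈ -12.600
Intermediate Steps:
D = -1 (D = 3 - 1*4 = 3 - 4 = -1)
I(a, l) = -1
(36/20)*(I(-2, -3)*7) = (36/20)*(-1*7) = (36*(1/20))*(-7) = (9/5)*(-7) = -63/5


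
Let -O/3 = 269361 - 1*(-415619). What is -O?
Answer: 2054940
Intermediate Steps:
O = -2054940 (O = -3*(269361 - 1*(-415619)) = -3*(269361 + 415619) = -3*684980 = -2054940)
-O = -1*(-2054940) = 2054940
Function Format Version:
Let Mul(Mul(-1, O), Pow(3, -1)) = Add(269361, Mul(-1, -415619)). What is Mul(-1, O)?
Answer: 2054940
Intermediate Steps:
O = -2054940 (O = Mul(-3, Add(269361, Mul(-1, -415619))) = Mul(-3, Add(269361, 415619)) = Mul(-3, 684980) = -2054940)
Mul(-1, O) = Mul(-1, -2054940) = 2054940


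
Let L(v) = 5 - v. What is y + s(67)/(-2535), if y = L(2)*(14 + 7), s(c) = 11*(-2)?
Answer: 159727/2535 ≈ 63.009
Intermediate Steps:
s(c) = -22
y = 63 (y = (5 - 1*2)*(14 + 7) = (5 - 2)*21 = 3*21 = 63)
y + s(67)/(-2535) = 63 - 22/(-2535) = 63 - 22*(-1/2535) = 63 + 22/2535 = 159727/2535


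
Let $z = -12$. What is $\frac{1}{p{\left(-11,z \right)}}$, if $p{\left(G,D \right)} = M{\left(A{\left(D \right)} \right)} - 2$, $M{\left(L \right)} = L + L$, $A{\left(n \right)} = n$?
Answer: $- \frac{1}{26} \approx -0.038462$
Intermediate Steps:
$M{\left(L \right)} = 2 L$
$p{\left(G,D \right)} = -2 + 2 D$ ($p{\left(G,D \right)} = 2 D - 2 = -2 + 2 D$)
$\frac{1}{p{\left(-11,z \right)}} = \frac{1}{-2 + 2 \left(-12\right)} = \frac{1}{-2 - 24} = \frac{1}{-26} = - \frac{1}{26}$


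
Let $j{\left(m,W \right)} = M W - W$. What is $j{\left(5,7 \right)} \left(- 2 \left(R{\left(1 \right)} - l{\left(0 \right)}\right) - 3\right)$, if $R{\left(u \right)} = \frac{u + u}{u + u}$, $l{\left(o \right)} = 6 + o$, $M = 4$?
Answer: $147$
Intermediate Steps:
$R{\left(u \right)} = 1$ ($R{\left(u \right)} = \frac{2 u}{2 u} = 2 u \frac{1}{2 u} = 1$)
$j{\left(m,W \right)} = 3 W$ ($j{\left(m,W \right)} = 4 W - W = 3 W$)
$j{\left(5,7 \right)} \left(- 2 \left(R{\left(1 \right)} - l{\left(0 \right)}\right) - 3\right) = 3 \cdot 7 \left(- 2 \left(1 - \left(6 + 0\right)\right) - 3\right) = 21 \left(- 2 \left(1 - 6\right) - 3\right) = 21 \left(\left(-2\right) \left(-5\right) - 3\right) = 21 \left(10 - 3\right) = 21 \cdot 7 = 147$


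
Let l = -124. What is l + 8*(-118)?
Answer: -1068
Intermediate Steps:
l + 8*(-118) = -124 + 8*(-118) = -124 - 944 = -1068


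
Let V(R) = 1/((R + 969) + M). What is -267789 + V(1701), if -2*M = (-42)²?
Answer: -478806731/1788 ≈ -2.6779e+5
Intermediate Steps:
M = -882 (M = -½*(-42)² = -½*1764 = -882)
V(R) = 1/(87 + R) (V(R) = 1/((R + 969) - 882) = 1/((969 + R) - 882) = 1/(87 + R))
-267789 + V(1701) = -267789 + 1/(87 + 1701) = -267789 + 1/1788 = -478806731/1788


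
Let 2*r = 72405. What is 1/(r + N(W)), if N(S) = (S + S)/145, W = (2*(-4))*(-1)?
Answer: 290/10498757 ≈ 2.7622e-5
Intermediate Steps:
r = 72405/2 (r = (½)*72405 = 72405/2 ≈ 36203.)
W = 8 (W = -8*(-1) = 8)
N(S) = 2*S/145 (N(S) = (2*S)*(1/145) = 2*S/145)
1/(r + N(W)) = 1/(72405/2 + (2/145)*8) = 1/(72405/2 + 16/145) = 1/(10498757/290) = 290/10498757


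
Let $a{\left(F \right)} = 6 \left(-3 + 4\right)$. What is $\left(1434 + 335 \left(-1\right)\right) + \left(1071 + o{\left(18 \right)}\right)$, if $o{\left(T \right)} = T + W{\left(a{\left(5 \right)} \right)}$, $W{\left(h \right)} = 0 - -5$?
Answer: $2193$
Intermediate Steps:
$a{\left(F \right)} = 6$ ($a{\left(F \right)} = 6 \cdot 1 = 6$)
$W{\left(h \right)} = 5$ ($W{\left(h \right)} = 0 + 5 = 5$)
$o{\left(T \right)} = 5 + T$ ($o{\left(T \right)} = T + 5 = 5 + T$)
$\left(1434 + 335 \left(-1\right)\right) + \left(1071 + o{\left(18 \right)}\right) = \left(1434 + 335 \left(-1\right)\right) + \left(1071 + \left(5 + 18\right)\right) = \left(1434 - 335\right) + \left(1071 + 23\right) = 1099 + 1094 = 2193$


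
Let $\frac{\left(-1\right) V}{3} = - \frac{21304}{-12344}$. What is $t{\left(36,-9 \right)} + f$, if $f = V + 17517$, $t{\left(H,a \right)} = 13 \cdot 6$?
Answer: $\frac{27141096}{1543} \approx 17590.0$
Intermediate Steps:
$V = - \frac{7989}{1543}$ ($V = - 3 \left(- \frac{21304}{-12344}\right) = - 3 \left(\left(-21304\right) \left(- \frac{1}{12344}\right)\right) = \left(-3\right) \frac{2663}{1543} = - \frac{7989}{1543} \approx -5.1776$)
$t{\left(H,a \right)} = 78$
$f = \frac{27020742}{1543}$ ($f = - \frac{7989}{1543} + 17517 = \frac{27020742}{1543} \approx 17512.0$)
$t{\left(36,-9 \right)} + f = 78 + \frac{27020742}{1543} = \frac{27141096}{1543}$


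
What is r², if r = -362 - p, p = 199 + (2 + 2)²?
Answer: 332929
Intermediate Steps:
p = 215 (p = 199 + 4² = 199 + 16 = 215)
r = -577 (r = -362 - 1*215 = -362 - 215 = -577)
r² = (-577)² = 332929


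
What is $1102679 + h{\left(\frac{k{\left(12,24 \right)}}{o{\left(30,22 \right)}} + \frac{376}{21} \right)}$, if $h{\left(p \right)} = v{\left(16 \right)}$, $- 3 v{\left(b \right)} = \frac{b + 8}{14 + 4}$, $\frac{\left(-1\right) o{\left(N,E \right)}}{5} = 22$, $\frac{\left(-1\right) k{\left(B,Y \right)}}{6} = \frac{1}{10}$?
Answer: $\frac{9924107}{9} \approx 1.1027 \cdot 10^{6}$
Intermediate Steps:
$k{\left(B,Y \right)} = - \frac{3}{5}$ ($k{\left(B,Y \right)} = - \frac{6}{10} = \left(-6\right) \frac{1}{10} = - \frac{3}{5}$)
$o{\left(N,E \right)} = -110$ ($o{\left(N,E \right)} = \left(-5\right) 22 = -110$)
$v{\left(b \right)} = - \frac{4}{27} - \frac{b}{54}$ ($v{\left(b \right)} = - \frac{\left(b + 8\right) \frac{1}{14 + 4}}{3} = - \frac{\left(8 + b\right) \frac{1}{18}}{3} = - \frac{\frac{4}{9} + \frac{b}{18}}{3} = - \frac{4}{27} - \frac{b}{54}$)
$h{\left(p \right)} = - \frac{4}{9}$ ($h{\left(p \right)} = - \frac{4}{27} - \frac{8}{27} = - \frac{4}{9}$)
$1102679 + h{\left(\frac{k{\left(12,24 \right)}}{o{\left(30,22 \right)}} + \frac{376}{21} \right)} = 1102679 - \frac{4}{9} = \frac{9924107}{9}$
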